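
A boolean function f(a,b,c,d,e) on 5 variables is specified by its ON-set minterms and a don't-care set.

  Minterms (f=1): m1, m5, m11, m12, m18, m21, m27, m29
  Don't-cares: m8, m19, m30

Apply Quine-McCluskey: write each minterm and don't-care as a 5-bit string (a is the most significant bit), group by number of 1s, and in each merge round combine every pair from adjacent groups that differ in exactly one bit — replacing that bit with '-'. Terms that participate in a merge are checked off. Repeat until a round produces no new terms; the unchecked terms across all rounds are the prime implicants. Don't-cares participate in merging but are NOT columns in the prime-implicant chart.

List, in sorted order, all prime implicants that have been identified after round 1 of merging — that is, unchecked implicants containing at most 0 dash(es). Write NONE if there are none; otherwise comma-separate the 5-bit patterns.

Round 0: 00001✓ 00101✓ 01000✓ 01011✓ 01100✓ 10010✓ 10011✓ 10101✓ 11011✓ 11101✓ 11110
Round 1: -0101 -1011 00-01 01-00 1-011 1-101 1001-
PIs = {-0101, -1011, 00-01, 01-00, 1-011, 1-101, 1001-, 11110}

11110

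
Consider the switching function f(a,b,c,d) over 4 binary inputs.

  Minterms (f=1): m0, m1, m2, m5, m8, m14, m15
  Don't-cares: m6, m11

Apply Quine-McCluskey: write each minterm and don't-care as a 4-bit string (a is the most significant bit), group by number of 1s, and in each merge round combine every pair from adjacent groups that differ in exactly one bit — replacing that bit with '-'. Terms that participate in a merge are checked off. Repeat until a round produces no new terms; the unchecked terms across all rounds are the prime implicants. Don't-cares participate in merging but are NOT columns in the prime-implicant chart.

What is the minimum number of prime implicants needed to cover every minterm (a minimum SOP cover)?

4

size-2^0 implicants → 0000(✓)  0001(✓)  0010(✓)  0101(✓)  0110(✓)  1000(✓)  1011(✓)  1110(✓)  1111(✓)
size-2^1 implicants → -000  -110  0-01  0-10  00-0  000-  1-11  111-
Unchecked terms (primes): -000, -110, 0-01, 0-10, 00-0, 000-, 1-11, 111-
Minterm coverage:
  m0 ⊆ -000,00-0,000-
  m1 ⊆ 0-01,000-
  m2 ⊆ 0-10,00-0
  m5 ⊆ 0-01 [E]
  m8 ⊆ -000 [E]
  m14 ⊆ -110,111-
  m15 ⊆ 1-11,111-
E = {-000, 0-01}
Petrick residual → 0-10, 111-
Cover = b'c'd' + a'c'd + a'cd' + abc  |cover|=4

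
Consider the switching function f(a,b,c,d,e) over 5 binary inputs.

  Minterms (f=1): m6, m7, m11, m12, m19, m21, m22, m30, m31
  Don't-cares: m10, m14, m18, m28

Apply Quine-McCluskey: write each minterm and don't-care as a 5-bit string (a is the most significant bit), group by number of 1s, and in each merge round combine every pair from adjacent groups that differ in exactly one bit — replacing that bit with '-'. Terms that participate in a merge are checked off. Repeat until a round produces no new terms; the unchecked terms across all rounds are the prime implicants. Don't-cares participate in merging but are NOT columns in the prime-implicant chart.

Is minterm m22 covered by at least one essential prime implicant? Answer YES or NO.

NO

Round 0: 00110✓ 00111✓ 01010✓ 01011✓ 01100✓ 01110✓ 10010✓ 10011✓ 10101 10110✓ 11100✓ 11110✓ 11111✓
Round 1: -0110✓ -1100✓ -1110✓ 0-110✓ 0011- 01-10 0101- 011-0✓ 1-110✓ 10-10 1001- 111-0✓ 1111-
Round 2: --110 -11-0
PIs = {--110, -11-0, 0011-, 01-10, 0101-, 10-10, 1001-, 10101, 1111-}
Coverage chart:
  m6: --110,0011-
  m7: 0011- ←essential
  m11: 0101- ←essential
  m12: -11-0 ←essential
  m19: 1001- ←essential
  m21: 10101 ←essential
  m22: --110,10-10
  m30: --110,-11-0,1111-
  m31: 1111- ←essential
Essential: -11-0, 0011-, 0101-, 1001-, 10101, 1111-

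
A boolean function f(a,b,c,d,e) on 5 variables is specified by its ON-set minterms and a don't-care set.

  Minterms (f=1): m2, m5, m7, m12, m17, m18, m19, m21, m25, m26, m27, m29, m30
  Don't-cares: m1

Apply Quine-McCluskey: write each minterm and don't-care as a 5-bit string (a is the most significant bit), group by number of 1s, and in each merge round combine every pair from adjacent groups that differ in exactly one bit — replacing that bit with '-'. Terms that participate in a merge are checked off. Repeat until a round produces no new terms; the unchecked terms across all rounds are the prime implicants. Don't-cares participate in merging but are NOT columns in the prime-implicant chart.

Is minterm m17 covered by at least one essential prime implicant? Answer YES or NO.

YES

Round 0: 00001✓ 00010✓ 00101✓ 00111✓ 01100 10001✓ 10010✓ 10011✓ 10101✓ 11001✓ 11010✓ 11011✓ 11101✓ 11110✓
Round 1: -0001✓ -0010 -0101✓ 00-01✓ 001-1 1-001✓ 1-010✓ 1-011✓ 1-101✓ 10-01✓ 100-1✓ 1001-✓ 11-01✓ 11-10 110-1✓ 1101-✓
Round 2: -0-01 1--01 1-0-1 1-01-
PIs = {-0-01, -0010, 001-1, 01100, 1--01, 1-0-1, 1-01-, 11-10}
Coverage chart:
  m2: -0010 ←essential
  m5: -0-01,001-1
  m7: 001-1 ←essential
  m12: 01100 ←essential
  m17: -0-01,1--01,1-0-1
  m18: -0010,1-01-
  m19: 1-0-1,1-01-
  m21: -0-01,1--01
  m25: 1--01,1-0-1
  m26: 1-01-,11-10
  m27: 1-0-1,1-01-
  m29: 1--01 ←essential
  m30: 11-10 ←essential
Essential: -0010, 001-1, 01100, 1--01, 11-10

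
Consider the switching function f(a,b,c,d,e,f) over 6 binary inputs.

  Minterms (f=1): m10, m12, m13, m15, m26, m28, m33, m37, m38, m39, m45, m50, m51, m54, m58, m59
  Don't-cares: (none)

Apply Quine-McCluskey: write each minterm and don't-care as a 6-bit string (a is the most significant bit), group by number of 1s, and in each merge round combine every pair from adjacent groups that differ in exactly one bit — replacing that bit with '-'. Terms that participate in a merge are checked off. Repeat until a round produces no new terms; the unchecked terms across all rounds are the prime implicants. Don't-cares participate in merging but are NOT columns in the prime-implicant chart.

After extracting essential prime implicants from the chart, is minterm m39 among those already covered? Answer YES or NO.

Round 0: 001010✓ 001100✓ 001101✓ 001111✓ 011010✓ 011100✓ 100001✓ 100101✓ 100110✓ 100111✓ 101101✓ 110010✓ 110011✓ 110110✓ 111010✓ 111011✓
Round 1: -01101 -11010 0-1010 0-1100 0011-1 00110- 1-0110 10-101 100-01 1001-1 10011- 11-010✓ 11-011✓ 110-10 11001-✓ 11101-✓
Round 2: 11-01-
PIs = {-01101, -11010, 0-1010, 0-1100, 0011-1, 00110-, 1-0110, 10-101, 100-01, 1001-1, 10011-, 11-01-, 110-10}
Coverage chart:
  m10: 0-1010 ←essential
  m12: 0-1100,00110-
  m13: -01101,0011-1,00110-
  m15: 0011-1 ←essential
  m26: -11010,0-1010
  m28: 0-1100 ←essential
  m33: 100-01 ←essential
  m37: 10-101,100-01,1001-1
  m38: 1-0110,10011-
  m39: 1001-1,10011-
  m45: -01101,10-101
  m50: 11-01-,110-10
  m51: 11-01- ←essential
  m54: 1-0110,110-10
  m58: -11010,11-01-
  m59: 11-01- ←essential
Essential: 0-1010, 0-1100, 0011-1, 100-01, 11-01-

NO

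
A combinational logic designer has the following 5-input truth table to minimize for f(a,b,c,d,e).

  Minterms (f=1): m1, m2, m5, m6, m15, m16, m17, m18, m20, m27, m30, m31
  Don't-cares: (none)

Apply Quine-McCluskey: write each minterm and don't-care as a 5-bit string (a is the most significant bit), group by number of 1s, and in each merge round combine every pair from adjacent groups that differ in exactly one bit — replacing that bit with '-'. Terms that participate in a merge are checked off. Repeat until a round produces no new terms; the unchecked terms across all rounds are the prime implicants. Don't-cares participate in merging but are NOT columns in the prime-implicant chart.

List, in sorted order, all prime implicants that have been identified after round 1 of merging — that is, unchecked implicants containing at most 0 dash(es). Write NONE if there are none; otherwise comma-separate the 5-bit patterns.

Round 0: 00001✓ 00010✓ 00101✓ 00110✓ 01111✓ 10000✓ 10001✓ 10010✓ 10100✓ 11011✓ 11110✓ 11111✓
Round 1: -0001 -0010 -1111 00-01 00-10 10-00 100-0 1000- 11-11 1111-
PIs = {-0001, -0010, -1111, 00-01, 00-10, 10-00, 100-0, 1000-, 11-11, 1111-}

NONE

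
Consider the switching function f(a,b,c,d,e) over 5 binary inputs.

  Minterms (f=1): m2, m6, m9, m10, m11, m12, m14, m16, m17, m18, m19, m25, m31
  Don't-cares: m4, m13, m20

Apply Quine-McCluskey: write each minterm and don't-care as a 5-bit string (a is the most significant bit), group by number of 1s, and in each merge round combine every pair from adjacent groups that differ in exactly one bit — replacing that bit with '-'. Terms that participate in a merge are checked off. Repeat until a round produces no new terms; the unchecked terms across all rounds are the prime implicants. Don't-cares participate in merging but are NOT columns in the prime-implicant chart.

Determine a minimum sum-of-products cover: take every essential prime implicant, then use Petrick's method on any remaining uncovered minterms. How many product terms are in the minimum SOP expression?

Round 0: 00010✓ 00100✓ 00110✓ 01001✓ 01010✓ 01011✓ 01100✓ 01101✓ 01110✓ 10000✓ 10001✓ 10010✓ 10011✓ 10100✓ 11001✓ 11111
Round 1: -0010 -0100 -1001 0-010✓ 0-100✓ 0-110✓ 00-10✓ 001-0✓ 01-01 01-10✓ 010-1 0101- 011-0✓ 0110- 1-001 10-00 100-0✓ 100-1✓ 1000-✓ 1001-✓
Round 2: 0--10 0-1-0 100--
PIs = {-0010, -0100, -1001, 0--10, 0-1-0, 01-01, 010-1, 0101-, 0110-, 1-001, 10-00, 100--, 11111}
Coverage chart:
  m2: -0010,0--10
  m6: 0--10,0-1-0
  m9: -1001,01-01,010-1
  m10: 0--10,0101-
  m11: 010-1,0101-
  m12: 0-1-0,0110-
  m14: 0--10,0-1-0
  m16: 10-00,100--
  m17: 1-001,100--
  m18: -0010,100--
  m19: 100-- ←essential
  m25: -1001,1-001
  m31: 11111 ←essential
Essential: 100--, 11111
Petrick residual → -0010, -1001, 0-1-0, 0101-
Min cover (6 terms): b'c'de' + bc'd'e + a'ce' + a'bc'd + ab'c' + abcde

6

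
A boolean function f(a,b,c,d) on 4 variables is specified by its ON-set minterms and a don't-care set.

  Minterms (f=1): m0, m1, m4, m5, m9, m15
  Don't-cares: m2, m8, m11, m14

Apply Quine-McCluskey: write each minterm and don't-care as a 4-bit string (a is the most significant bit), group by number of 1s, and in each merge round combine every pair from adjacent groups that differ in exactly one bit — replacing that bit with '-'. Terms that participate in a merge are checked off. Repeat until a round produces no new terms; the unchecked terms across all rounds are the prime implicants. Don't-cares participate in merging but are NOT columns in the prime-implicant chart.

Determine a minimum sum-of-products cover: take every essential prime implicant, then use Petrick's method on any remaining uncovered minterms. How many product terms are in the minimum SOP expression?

[col 0] 0000*, 0001*, 0010*, 0100*, 0101*, 1000*, 1001*, 1011*, 1110*, 1111*
[col 1] -000*, -001*, 0-00*, 0-01*, 00-0, 000-*, 010-*, 1-11, 10-1, 100-*, 111-
[col 2] -00-, 0-0-
Prime implicants: -00-, 0-0-, 00-0, 1-11, 10-1, 111-
PI chart (minterm → PIs covering it):
  0 | -00-,0-0-,00-0
  1 | -00-,0-0-
  4 | 0-0-  (sole → essential)
  5 | 0-0-  (sole → essential)
  9 | -00-,10-1
  15 | 1-11,111-
Essential prime implicants: 0-0-
Petrick residual → -00-, 1-11
Minimum SOP uses 3 PIs: b'c' + a'c' + acd

3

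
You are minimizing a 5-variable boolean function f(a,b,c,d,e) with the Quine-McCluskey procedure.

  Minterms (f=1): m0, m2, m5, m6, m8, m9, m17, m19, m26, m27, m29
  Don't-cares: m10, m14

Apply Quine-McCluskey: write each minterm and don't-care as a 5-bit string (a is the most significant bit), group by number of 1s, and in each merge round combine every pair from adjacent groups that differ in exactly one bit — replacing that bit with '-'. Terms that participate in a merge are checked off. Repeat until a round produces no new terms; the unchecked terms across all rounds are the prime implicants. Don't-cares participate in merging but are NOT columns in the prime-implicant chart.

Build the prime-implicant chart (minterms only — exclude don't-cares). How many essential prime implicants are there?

6

Round 0: 00000✓ 00010✓ 00101 00110✓ 01000✓ 01001✓ 01010✓ 01110✓ 10001✓ 10011✓ 11010✓ 11011✓ 11101
Round 1: -1010 0-000✓ 0-010✓ 0-110✓ 00-10✓ 000-0✓ 01-10✓ 010-0✓ 0100- 1-011 100-1 1101-
Round 2: 0--10 0-0-0
PIs = {-1010, 0--10, 0-0-0, 00101, 0100-, 1-011, 100-1, 1101-, 11101}
Coverage chart:
  m0: 0-0-0 ←essential
  m2: 0--10,0-0-0
  m5: 00101 ←essential
  m6: 0--10 ←essential
  m8: 0-0-0,0100-
  m9: 0100- ←essential
  m17: 100-1 ←essential
  m19: 1-011,100-1
  m26: -1010,1101-
  m27: 1-011,1101-
  m29: 11101 ←essential
Essential: 0--10, 0-0-0, 00101, 0100-, 100-1, 11101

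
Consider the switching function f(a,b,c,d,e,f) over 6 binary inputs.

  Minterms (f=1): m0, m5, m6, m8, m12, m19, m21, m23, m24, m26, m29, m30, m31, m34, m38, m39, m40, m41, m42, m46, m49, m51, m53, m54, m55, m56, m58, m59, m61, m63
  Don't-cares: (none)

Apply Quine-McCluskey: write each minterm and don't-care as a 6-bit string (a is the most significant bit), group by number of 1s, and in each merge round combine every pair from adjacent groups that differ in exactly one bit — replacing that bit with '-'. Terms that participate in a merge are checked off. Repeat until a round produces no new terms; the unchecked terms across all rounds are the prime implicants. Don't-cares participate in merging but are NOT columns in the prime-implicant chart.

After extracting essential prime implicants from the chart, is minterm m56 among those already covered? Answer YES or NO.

NO

size-2^0 implicants → 000000(✓)  000101(✓)  000110(✓)  001000(✓)  001100(✓)  010011(✓)  010101(✓)  010111(✓)  011000(✓)  011010(✓)  011101(✓)  011110(✓)  011111(✓)  100010(✓)  100110(✓)  100111(✓)  101000(✓)  101001(✓)  101010(✓)  101110(✓)  110001(✓)  110011(✓)  110101(✓)  110110(✓)  110111(✓)  111000(✓)  111010(✓)  111011(✓)  111101(✓)  111111(✓)
size-2^1 implicants → -00110  -01000(✓)  -10011(✓)  -10101(✓)  -10111(✓)  -11000(✓)  -11010(✓)  -11101(✓)  -11111(✓)  0-0101  0-1000(✓)  00-000  001-00  01-101(✓)  01-111(✓)  010-11(✓)  0101-1(✓)  011-10  0110-0(✓)  0111-1(✓)  01111-  1-0110(✓)  1-0111(✓)  1-1000(✓)  1-1010(✓)  10-010(✓)  10-110(✓)  100-10(✓)  10011-(✓)  101-10(✓)  1010-0(✓)  10100-  11-011(✓)  11-101(✓)  11-111(✓)  110-01(✓)  110-11(✓)  1100-1(✓)  1101-1(✓)  11011-(✓)  111-11(✓)  1110-0(✓)  11101-  1111-1(✓)
size-2^2 implicants → --1000  -1-101(✓)  -1-111(✓)  -10-11  -101-1(✓)  -110-0  -111-1(✓)  01-1-1(✓)  1-011-  1-10-0  10--10  11--11  11-1-1(✓)  110--1
size-2^3 implicants → -1-1-1
Unchecked terms (primes): --1000, -00110, -1-1-1, -10-11, -110-0, 0-0101, 00-000, 001-00, 011-10, 01111-, 1-011-, 1-10-0, 10--10, 10100-, 11--11, 110--1, 11101-
Minterm coverage:
  m0 ⊆ 00-000 [E]
  m5 ⊆ 0-0101 [E]
  m6 ⊆ -00110 [E]
  m8 ⊆ --1000,00-000,001-00
  m12 ⊆ 001-00 [E]
  m19 ⊆ -10-11 [E]
  m21 ⊆ -1-1-1,0-0101
  m23 ⊆ -1-1-1,-10-11
  m24 ⊆ --1000,-110-0
  m26 ⊆ -110-0,011-10
  m29 ⊆ -1-1-1 [E]
  m30 ⊆ 011-10,01111-
  m31 ⊆ -1-1-1,01111-
  m34 ⊆ 10--10 [E]
  m38 ⊆ -00110,1-011-,10--10
  m39 ⊆ 1-011- [E]
  m40 ⊆ --1000,1-10-0,10100-
  m41 ⊆ 10100- [E]
  m42 ⊆ 1-10-0,10--10
  m46 ⊆ 10--10 [E]
  m49 ⊆ 110--1 [E]
  m51 ⊆ -10-11,11--11,110--1
  m53 ⊆ -1-1-1,110--1
  m54 ⊆ 1-011- [E]
  m55 ⊆ -1-1-1,-10-11,1-011-,11--11,110--1
  m56 ⊆ --1000,-110-0,1-10-0
  m58 ⊆ -110-0,1-10-0,11101-
  m59 ⊆ 11--11,11101-
  m61 ⊆ -1-1-1 [E]
  m63 ⊆ -1-1-1,11--11
E = {-00110, -1-1-1, -10-11, 0-0101, 00-000, 001-00, 1-011-, 10--10, 10100-, 110--1}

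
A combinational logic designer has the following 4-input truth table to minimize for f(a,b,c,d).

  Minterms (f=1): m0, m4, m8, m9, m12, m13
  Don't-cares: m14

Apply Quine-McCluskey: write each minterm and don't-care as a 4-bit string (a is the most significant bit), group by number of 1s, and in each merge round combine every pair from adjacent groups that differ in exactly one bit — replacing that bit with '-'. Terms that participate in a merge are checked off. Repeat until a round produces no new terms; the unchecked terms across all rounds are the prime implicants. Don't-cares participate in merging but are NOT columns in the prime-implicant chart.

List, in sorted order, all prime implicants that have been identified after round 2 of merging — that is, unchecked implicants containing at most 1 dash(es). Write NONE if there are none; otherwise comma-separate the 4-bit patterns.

Round 0: 0000✓ 0100✓ 1000✓ 1001✓ 1100✓ 1101✓ 1110✓
Round 1: -000✓ -100✓ 0-00✓ 1-00✓ 1-01✓ 100-✓ 11-0 110-✓
Round 2: --00 1-0-
PIs = {--00, 1-0-, 11-0}

11-0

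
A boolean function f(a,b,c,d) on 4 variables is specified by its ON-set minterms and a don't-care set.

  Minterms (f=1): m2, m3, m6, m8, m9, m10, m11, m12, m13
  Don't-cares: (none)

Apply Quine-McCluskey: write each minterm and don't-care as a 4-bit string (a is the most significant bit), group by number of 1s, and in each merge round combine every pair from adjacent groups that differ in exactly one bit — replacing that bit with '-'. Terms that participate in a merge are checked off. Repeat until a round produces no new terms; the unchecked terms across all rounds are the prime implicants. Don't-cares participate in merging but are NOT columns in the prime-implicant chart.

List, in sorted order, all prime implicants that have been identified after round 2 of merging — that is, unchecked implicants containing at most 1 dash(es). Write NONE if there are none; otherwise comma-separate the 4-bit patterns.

0-10

size-2^0 implicants → 0010(✓)  0011(✓)  0110(✓)  1000(✓)  1001(✓)  1010(✓)  1011(✓)  1100(✓)  1101(✓)
size-2^1 implicants → -010(✓)  -011(✓)  0-10  001-(✓)  1-00(✓)  1-01(✓)  10-0(✓)  10-1(✓)  100-(✓)  101-(✓)  110-(✓)
size-2^2 implicants → -01-  1-0-  10--
Unchecked terms (primes): -01-, 0-10, 1-0-, 10--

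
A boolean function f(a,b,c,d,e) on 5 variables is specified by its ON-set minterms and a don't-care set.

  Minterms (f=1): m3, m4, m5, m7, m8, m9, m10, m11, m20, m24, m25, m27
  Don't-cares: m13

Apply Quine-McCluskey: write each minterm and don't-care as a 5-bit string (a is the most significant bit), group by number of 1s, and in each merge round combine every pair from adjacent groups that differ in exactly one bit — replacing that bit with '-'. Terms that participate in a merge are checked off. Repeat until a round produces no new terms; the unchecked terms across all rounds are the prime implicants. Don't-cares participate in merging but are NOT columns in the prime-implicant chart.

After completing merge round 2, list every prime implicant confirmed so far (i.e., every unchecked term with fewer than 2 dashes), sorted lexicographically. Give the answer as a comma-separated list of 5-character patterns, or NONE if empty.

-0100, 0-011, 0-101, 00-11, 001-1, 0010-, 01-01

[col 0] 00011*, 00100*, 00101*, 00111*, 01000*, 01001*, 01010*, 01011*, 01101*, 10100*, 11000*, 11001*, 11011*
[col 1] -0100, -1000*, -1001*, -1011*, 0-011, 0-101, 00-11, 001-1, 0010-, 01-01, 010-0*, 010-1*, 0100-*, 0101-*, 110-1*, 1100-*
[col 2] -10-1, -100-, 010--
Prime implicants: -0100, -10-1, -100-, 0-011, 0-101, 00-11, 001-1, 0010-, 01-01, 010--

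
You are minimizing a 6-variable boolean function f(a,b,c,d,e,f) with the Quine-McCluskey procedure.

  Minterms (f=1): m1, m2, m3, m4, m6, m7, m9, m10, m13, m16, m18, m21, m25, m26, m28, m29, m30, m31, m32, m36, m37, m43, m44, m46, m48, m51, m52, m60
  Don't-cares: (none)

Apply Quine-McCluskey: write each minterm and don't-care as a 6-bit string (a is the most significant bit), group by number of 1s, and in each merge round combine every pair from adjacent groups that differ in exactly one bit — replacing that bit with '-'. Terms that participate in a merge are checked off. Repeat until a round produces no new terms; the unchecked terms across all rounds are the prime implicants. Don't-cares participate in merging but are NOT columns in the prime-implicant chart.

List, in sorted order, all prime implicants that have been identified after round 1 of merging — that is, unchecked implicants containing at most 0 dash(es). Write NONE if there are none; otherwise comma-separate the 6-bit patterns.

101011, 110011

[col 0] 000001*, 000010*, 000011*, 000100*, 000110*, 000111*, 001001*, 001010*, 001101*, 010000*, 010010*, 010101*, 011001*, 011010*, 011100*, 011101*, 011110*, 011111*, 100000*, 100100*, 100101*, 101011, 101100*, 101110*, 110000*, 110011, 110100*, 111100*
[col 1] -00100, -10000, -11100, 0-0010*, 0-1001*, 0-1010*, 0-1101*, 00-001, 00-010*, 000-10*, 000-11*, 0000-1, 00001-*, 0001-0, 00011-*, 001-01*, 01-010*, 01-101, 0100-0, 011-01*, 011-10, 0111-0*, 0111-1*, 01110-*, 01111-*, 1-0000*, 1-0100*, 1-1100*, 10-100*, 100-00*, 10010-, 1011-0, 11-100*, 110-00*
[col 2] 0--010, 0-1-01, 000-1-, 0111--, 1--100, 1-0-00
Prime implicants: -00100, -10000, -11100, 0--010, 0-1-01, 00-001, 000-1-, 0000-1, 0001-0, 01-101, 0100-0, 011-10, 0111--, 1--100, 1-0-00, 10010-, 101011, 1011-0, 110011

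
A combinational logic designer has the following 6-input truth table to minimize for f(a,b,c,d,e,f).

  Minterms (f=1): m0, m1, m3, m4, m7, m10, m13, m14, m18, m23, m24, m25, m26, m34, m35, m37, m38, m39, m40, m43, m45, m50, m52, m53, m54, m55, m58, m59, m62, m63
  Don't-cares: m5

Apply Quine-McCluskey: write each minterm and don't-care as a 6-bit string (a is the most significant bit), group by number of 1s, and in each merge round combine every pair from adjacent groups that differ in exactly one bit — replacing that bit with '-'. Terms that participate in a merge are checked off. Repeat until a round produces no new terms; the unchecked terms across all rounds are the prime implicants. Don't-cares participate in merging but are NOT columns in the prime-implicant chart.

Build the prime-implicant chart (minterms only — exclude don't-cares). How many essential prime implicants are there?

8

[col 0] 000000*, 000001*, 000011*, 000100*, 000101*, 000111*, 001010*, 001101*, 001110*, 010010*, 010111*, 011000*, 011001*, 011010*, 100010*, 100011*, 100101*, 100110*, 100111*, 101000, 101011*, 101101*, 110010*, 110100*, 110101*, 110110*, 110111*, 111010*, 111011*, 111110*, 111111*
[col 1] -00011*, -00101*, -00111*, -01101*, -10010*, -10111*, -11010*, 0-0111*, 0-1010, 00-101*, 000-00*, 000-01*, 000-11*, 0000-1*, 00000-*, 0001-1*, 00010-*, 001-10, 01-010*, 0110-0, 01100-, 1-0010*, 1-0101*, 1-0110*, 1-0111*, 1-1011, 10-011, 10-101*, 100-10*, 100-11*, 10001-*, 1001-1*, 10011-*, 11-010*, 11-110*, 11-111*, 110-10*, 1101-0*, 1101-1*, 11010-*, 11011-*, 111-10*, 111-11*, 11101-*, 11111-*
[col 2] --0111, -0-101, -00-11, -001-1, -1-010, 000--1, 000-0-, 1-0-10, 1-01-1, 1-011-, 100-1-, 11--10, 11-11-, 1101--, 111-1-
Prime implicants: --0111, -0-101, -00-11, -001-1, -1-010, 0-1010, 000--1, 000-0-, 001-10, 0110-0, 01100-, 1-0-10, 1-01-1, 1-011-, 1-1011, 10-011, 100-1-, 101000, 11--10, 11-11-, 1101--, 111-1-
PI chart (minterm → PIs covering it):
  0 | 000-0-  (sole → essential)
  1 | 000--1,000-0-
  3 | -00-11,000--1
  4 | 000-0-  (sole → essential)
  7 | --0111,-00-11,-001-1,000--1
  10 | 0-1010,001-10
  13 | -0-101  (sole → essential)
  14 | 001-10  (sole → essential)
  18 | -1-010  (sole → essential)
  23 | --0111  (sole → essential)
  24 | 0110-0,01100-
  25 | 01100-  (sole → essential)
  26 | -1-010,0-1010,0110-0
  34 | 1-0-10,100-1-
  35 | -00-11,10-011,100-1-
  37 | -0-101,-001-1,1-01-1
  38 | 1-0-10,1-011-,100-1-
  39 | --0111,-00-11,-001-1,1-01-1,1-011-,100-1-
  40 | 101000  (sole → essential)
  43 | 1-1011,10-011
  45 | -0-101  (sole → essential)
  50 | -1-010,1-0-10,11--10
  52 | 1101--  (sole → essential)
  53 | 1-01-1,1101--
  54 | 1-0-10,1-011-,11--10,11-11-,1101--
  55 | --0111,1-01-1,1-011-,11-11-,1101--
  58 | -1-010,11--10,111-1-
  59 | 1-1011,111-1-
  62 | 11--10,11-11-,111-1-
  63 | 11-11-,111-1-
Essential prime implicants: --0111, -0-101, -1-010, 000-0-, 001-10, 01100-, 101000, 1101--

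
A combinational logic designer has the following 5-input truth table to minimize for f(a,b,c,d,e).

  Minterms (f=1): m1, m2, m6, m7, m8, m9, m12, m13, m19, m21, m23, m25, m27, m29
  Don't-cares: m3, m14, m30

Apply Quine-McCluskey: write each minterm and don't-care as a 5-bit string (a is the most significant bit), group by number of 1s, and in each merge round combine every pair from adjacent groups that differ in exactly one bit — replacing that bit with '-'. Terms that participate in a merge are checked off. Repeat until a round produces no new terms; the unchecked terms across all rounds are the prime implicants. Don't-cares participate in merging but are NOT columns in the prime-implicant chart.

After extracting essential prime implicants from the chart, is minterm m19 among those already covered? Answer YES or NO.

[col 0] 00001*, 00010*, 00011*, 00110*, 00111*, 01000*, 01001*, 01100*, 01101*, 01110*, 10011*, 10101*, 10111*, 11001*, 11011*, 11101*, 11110*
[col 1] -0011*, -0111*, -1001*, -1101*, -1110, 0-001, 0-110, 00-10*, 00-11*, 000-1, 0001-*, 0011-*, 01-00*, 01-01*, 0100-*, 011-0, 0110-*, 1-011, 1-101, 10-11*, 101-1, 11-01*, 110-1
[col 2] -0-11, -1-01, 00-1-, 01-0-
Prime implicants: -0-11, -1-01, -1110, 0-001, 0-110, 00-1-, 000-1, 01-0-, 011-0, 1-011, 1-101, 101-1, 110-1
PI chart (minterm → PIs covering it):
  1 | 0-001,000-1
  2 | 00-1-  (sole → essential)
  6 | 0-110,00-1-
  7 | -0-11,00-1-
  8 | 01-0-  (sole → essential)
  9 | -1-01,0-001,01-0-
  12 | 01-0-,011-0
  13 | -1-01,01-0-
  19 | -0-11,1-011
  21 | 1-101,101-1
  23 | -0-11,101-1
  25 | -1-01,110-1
  27 | 1-011,110-1
  29 | -1-01,1-101
Essential prime implicants: 00-1-, 01-0-

NO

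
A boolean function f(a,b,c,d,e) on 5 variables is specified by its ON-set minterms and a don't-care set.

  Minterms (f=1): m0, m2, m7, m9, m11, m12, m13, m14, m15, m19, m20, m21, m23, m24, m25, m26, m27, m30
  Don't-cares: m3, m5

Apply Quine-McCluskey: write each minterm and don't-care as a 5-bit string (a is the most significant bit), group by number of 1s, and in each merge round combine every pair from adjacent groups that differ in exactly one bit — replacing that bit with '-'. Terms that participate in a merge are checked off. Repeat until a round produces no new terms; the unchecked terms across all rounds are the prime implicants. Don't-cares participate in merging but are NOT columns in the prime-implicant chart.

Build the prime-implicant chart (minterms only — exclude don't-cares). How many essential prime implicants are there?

4

size-2^0 implicants → 00000(✓)  00010(✓)  00011(✓)  00101(✓)  00111(✓)  01001(✓)  01011(✓)  01100(✓)  01101(✓)  01110(✓)  01111(✓)  10011(✓)  10100(✓)  10101(✓)  10111(✓)  11000(✓)  11001(✓)  11010(✓)  11011(✓)  11110(✓)
size-2^1 implicants → -0011(✓)  -0101(✓)  -0111(✓)  -1001(✓)  -1011(✓)  -1110  0-011(✓)  0-101(✓)  0-111(✓)  00-11(✓)  000-0  0001-  001-1(✓)  01-01(✓)  01-11(✓)  010-1(✓)  011-0(✓)  011-1(✓)  0110-(✓)  0111-(✓)  1-011(✓)  10-11(✓)  101-1(✓)  1010-  11-10  110-0(✓)  110-1(✓)  1100-(✓)  1101-(✓)
size-2^2 implicants → --011  -0-11  -01-1  -10-1  0--11  0-1-1  01--1  011--  110--
Unchecked terms (primes): --011, -0-11, -01-1, -10-1, -1110, 0--11, 0-1-1, 000-0, 0001-, 01--1, 011--, 1010-, 11-10, 110--
Minterm coverage:
  m0 ⊆ 000-0 [E]
  m2 ⊆ 000-0,0001-
  m7 ⊆ -0-11,-01-1,0--11,0-1-1
  m9 ⊆ -10-1,01--1
  m11 ⊆ --011,-10-1,0--11,01--1
  m12 ⊆ 011-- [E]
  m13 ⊆ 0-1-1,01--1,011--
  m14 ⊆ -1110,011--
  m15 ⊆ 0--11,0-1-1,01--1,011--
  m19 ⊆ --011,-0-11
  m20 ⊆ 1010- [E]
  m21 ⊆ -01-1,1010-
  m23 ⊆ -0-11,-01-1
  m24 ⊆ 110-- [E]
  m25 ⊆ -10-1,110--
  m26 ⊆ 11-10,110--
  m27 ⊆ --011,-10-1,110--
  m30 ⊆ -1110,11-10
E = {000-0, 011--, 1010-, 110--}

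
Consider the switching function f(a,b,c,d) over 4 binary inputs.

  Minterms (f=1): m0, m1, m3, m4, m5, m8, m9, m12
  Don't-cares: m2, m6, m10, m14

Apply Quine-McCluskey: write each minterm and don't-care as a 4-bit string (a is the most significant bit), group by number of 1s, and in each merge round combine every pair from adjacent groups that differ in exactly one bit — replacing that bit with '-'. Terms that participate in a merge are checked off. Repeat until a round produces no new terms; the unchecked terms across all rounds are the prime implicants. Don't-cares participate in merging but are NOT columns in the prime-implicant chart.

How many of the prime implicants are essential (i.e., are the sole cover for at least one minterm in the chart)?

Round 0: 0000✓ 0001✓ 0010✓ 0011✓ 0100✓ 0101✓ 0110✓ 1000✓ 1001✓ 1010✓ 1100✓ 1110✓
Round 1: -000✓ -001✓ -010✓ -100✓ -110✓ 0-00✓ 0-01✓ 0-10✓ 00-0✓ 00-1✓ 000-✓ 001-✓ 01-0✓ 010-✓ 1-00✓ 1-10✓ 10-0✓ 100-✓ 11-0✓
Round 2: --00✓ --10✓ -0-0✓ -00- -1-0✓ 0--0✓ 0-0- 00-- 1--0✓
Round 3: ---0
PIs = {---0, -00-, 0-0-, 00--}
Coverage chart:
  m0: ---0,-00-,0-0-,00--
  m1: -00-,0-0-,00--
  m3: 00-- ←essential
  m4: ---0,0-0-
  m5: 0-0- ←essential
  m8: ---0,-00-
  m9: -00- ←essential
  m12: ---0 ←essential
Essential: ---0, -00-, 0-0-, 00--

4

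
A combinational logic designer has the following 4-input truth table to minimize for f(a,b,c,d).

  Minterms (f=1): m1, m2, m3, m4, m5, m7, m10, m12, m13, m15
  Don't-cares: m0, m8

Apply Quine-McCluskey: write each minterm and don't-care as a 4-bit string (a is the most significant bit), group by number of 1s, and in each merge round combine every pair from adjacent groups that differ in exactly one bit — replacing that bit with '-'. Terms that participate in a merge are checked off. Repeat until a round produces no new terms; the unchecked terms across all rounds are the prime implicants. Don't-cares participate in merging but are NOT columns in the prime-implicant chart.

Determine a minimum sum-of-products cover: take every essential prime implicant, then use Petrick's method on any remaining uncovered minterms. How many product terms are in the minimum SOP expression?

[col 0] 0000*, 0001*, 0010*, 0011*, 0100*, 0101*, 0111*, 1000*, 1010*, 1100*, 1101*, 1111*
[col 1] -000*, -010*, -100*, -101*, -111*, 0-00*, 0-01*, 0-11*, 00-0*, 00-1*, 000-*, 001-*, 01-1*, 010-*, 1-00*, 10-0*, 11-1*, 110-*
[col 2] --00, -0-0, -1-1, -10-, 0--1, 0-0-, 00--
Prime implicants: --00, -0-0, -1-1, -10-, 0--1, 0-0-, 00--
PI chart (minterm → PIs covering it):
  1 | 0--1,0-0-,00--
  2 | -0-0,00--
  3 | 0--1,00--
  4 | --00,-10-,0-0-
  5 | -1-1,-10-,0--1,0-0-
  7 | -1-1,0--1
  10 | -0-0  (sole → essential)
  12 | --00,-10-
  13 | -1-1,-10-
  15 | -1-1  (sole → essential)
Essential prime implicants: -0-0, -1-1
Petrick residual → --00, 0--1
Minimum SOP uses 4 PIs: c'd' + b'd' + bd + a'd

4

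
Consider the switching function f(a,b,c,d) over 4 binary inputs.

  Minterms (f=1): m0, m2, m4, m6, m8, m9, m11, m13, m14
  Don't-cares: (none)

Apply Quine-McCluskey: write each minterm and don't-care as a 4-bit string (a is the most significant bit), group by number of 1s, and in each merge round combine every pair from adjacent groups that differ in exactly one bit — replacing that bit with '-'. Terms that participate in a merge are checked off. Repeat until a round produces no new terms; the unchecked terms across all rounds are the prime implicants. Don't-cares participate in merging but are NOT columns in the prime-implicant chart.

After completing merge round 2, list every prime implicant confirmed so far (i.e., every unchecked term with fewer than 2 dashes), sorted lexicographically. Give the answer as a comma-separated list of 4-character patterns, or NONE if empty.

-000, -110, 1-01, 10-1, 100-

Round 0: 0000✓ 0010✓ 0100✓ 0110✓ 1000✓ 1001✓ 1011✓ 1101✓ 1110✓
Round 1: -000 -110 0-00✓ 0-10✓ 00-0✓ 01-0✓ 1-01 10-1 100-
Round 2: 0--0
PIs = {-000, -110, 0--0, 1-01, 10-1, 100-}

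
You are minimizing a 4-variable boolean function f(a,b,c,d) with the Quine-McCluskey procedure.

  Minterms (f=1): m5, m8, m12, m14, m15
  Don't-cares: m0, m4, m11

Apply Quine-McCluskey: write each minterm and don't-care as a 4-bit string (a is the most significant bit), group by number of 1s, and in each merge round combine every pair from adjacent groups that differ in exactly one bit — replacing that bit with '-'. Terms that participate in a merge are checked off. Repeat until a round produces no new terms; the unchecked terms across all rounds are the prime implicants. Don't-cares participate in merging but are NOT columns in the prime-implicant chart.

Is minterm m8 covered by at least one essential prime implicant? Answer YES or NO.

YES

Round 0: 0000✓ 0100✓ 0101✓ 1000✓ 1011✓ 1100✓ 1110✓ 1111✓
Round 1: -000✓ -100✓ 0-00✓ 010- 1-00✓ 1-11 11-0 111-
Round 2: --00
PIs = {--00, 010-, 1-11, 11-0, 111-}
Coverage chart:
  m5: 010- ←essential
  m8: --00 ←essential
  m12: --00,11-0
  m14: 11-0,111-
  m15: 1-11,111-
Essential: --00, 010-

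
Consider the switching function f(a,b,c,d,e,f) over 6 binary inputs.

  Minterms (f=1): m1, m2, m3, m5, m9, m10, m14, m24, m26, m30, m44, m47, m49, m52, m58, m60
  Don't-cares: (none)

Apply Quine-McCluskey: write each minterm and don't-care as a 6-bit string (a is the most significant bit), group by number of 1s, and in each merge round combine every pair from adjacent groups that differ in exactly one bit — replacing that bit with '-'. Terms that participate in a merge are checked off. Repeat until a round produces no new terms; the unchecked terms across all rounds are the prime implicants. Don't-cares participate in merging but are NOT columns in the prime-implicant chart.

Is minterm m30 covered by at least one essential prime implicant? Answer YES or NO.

YES

size-2^0 implicants → 000001(✓)  000010(✓)  000011(✓)  000101(✓)  001001(✓)  001010(✓)  001110(✓)  011000(✓)  011010(✓)  011110(✓)  101100(✓)  101111  110001  110100(✓)  111010(✓)  111100(✓)
size-2^1 implicants → -11010  0-1010(✓)  0-1110(✓)  00-001  00-010  000-01  0000-1  00001-  001-10(✓)  011-10(✓)  0110-0  1-1100  11-100
size-2^2 implicants → 0-1-10
Unchecked terms (primes): -11010, 0-1-10, 00-001, 00-010, 000-01, 0000-1, 00001-, 0110-0, 1-1100, 101111, 11-100, 110001
Minterm coverage:
  m1 ⊆ 00-001,000-01,0000-1
  m2 ⊆ 00-010,00001-
  m3 ⊆ 0000-1,00001-
  m5 ⊆ 000-01 [E]
  m9 ⊆ 00-001 [E]
  m10 ⊆ 0-1-10,00-010
  m14 ⊆ 0-1-10 [E]
  m24 ⊆ 0110-0 [E]
  m26 ⊆ -11010,0-1-10,0110-0
  m30 ⊆ 0-1-10 [E]
  m44 ⊆ 1-1100 [E]
  m47 ⊆ 101111 [E]
  m49 ⊆ 110001 [E]
  m52 ⊆ 11-100 [E]
  m58 ⊆ -11010 [E]
  m60 ⊆ 1-1100,11-100
E = {-11010, 0-1-10, 00-001, 000-01, 0110-0, 1-1100, 101111, 11-100, 110001}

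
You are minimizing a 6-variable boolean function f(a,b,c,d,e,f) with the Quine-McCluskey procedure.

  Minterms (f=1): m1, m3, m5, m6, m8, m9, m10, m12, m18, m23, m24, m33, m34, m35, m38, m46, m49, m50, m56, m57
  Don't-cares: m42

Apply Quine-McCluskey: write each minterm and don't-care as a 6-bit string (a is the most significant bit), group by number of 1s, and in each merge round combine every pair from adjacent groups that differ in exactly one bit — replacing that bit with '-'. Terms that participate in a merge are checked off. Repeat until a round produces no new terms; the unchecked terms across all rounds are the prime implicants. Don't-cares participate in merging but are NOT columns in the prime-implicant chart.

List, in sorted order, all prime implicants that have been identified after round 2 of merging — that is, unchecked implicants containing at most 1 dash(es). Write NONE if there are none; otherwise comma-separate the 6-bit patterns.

-00110, -01010, -10010, -11000, 0-1000, 00-001, 000-01, 001-00, 0010-0, 00100-, 010111, 1-0001, 1-0010, 10001-, 11-001, 11100-

[col 0] 000001*, 000011*, 000101*, 000110*, 001000*, 001001*, 001010*, 001100*, 010010*, 010111, 011000*, 100001*, 100010*, 100011*, 100110*, 101010*, 101110*, 110001*, 110010*, 111000*, 111001*
[col 1] -00001*, -00011*, -00110, -01010, -10010, -11000, 0-1000, 00-001, 000-01, 0000-1*, 001-00, 0010-0, 00100-, 1-0001, 1-0010, 10-010*, 10-110*, 100-10*, 1000-1*, 10001-, 101-10*, 11-001, 11100-
[col 2] -000-1, 10--10
Prime implicants: -000-1, -00110, -01010, -10010, -11000, 0-1000, 00-001, 000-01, 001-00, 0010-0, 00100-, 010111, 1-0001, 1-0010, 10--10, 10001-, 11-001, 11100-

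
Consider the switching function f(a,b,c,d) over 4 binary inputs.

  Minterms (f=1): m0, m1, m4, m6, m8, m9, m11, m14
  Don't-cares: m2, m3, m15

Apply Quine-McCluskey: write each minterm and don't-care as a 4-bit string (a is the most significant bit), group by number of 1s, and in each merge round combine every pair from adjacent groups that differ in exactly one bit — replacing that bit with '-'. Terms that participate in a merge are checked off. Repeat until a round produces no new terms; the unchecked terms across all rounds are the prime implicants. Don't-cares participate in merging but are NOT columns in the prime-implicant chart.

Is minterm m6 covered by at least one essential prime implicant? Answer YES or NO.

[col 0] 0000*, 0001*, 0010*, 0011*, 0100*, 0110*, 1000*, 1001*, 1011*, 1110*, 1111*
[col 1] -000*, -001*, -011*, -110, 0-00*, 0-10*, 00-0*, 00-1*, 000-*, 001-*, 01-0*, 1-11, 10-1*, 100-*, 111-
[col 2] -0-1, -00-, 0--0, 00--
Prime implicants: -0-1, -00-, -110, 0--0, 00--, 1-11, 111-
PI chart (minterm → PIs covering it):
  0 | -00-,0--0,00--
  1 | -0-1,-00-,00--
  4 | 0--0  (sole → essential)
  6 | -110,0--0
  8 | -00-  (sole → essential)
  9 | -0-1,-00-
  11 | -0-1,1-11
  14 | -110,111-
Essential prime implicants: -00-, 0--0

YES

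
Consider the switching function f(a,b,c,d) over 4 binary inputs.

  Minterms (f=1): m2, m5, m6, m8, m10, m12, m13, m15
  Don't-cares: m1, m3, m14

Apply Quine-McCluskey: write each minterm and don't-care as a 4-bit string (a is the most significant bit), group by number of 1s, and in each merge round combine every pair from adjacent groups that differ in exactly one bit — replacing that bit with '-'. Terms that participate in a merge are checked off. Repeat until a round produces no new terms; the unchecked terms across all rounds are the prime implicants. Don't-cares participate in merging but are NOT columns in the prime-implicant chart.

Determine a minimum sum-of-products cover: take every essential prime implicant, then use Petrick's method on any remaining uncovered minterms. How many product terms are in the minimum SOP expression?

4

size-2^0 implicants → 0001(✓)  0010(✓)  0011(✓)  0101(✓)  0110(✓)  1000(✓)  1010(✓)  1100(✓)  1101(✓)  1110(✓)  1111(✓)
size-2^1 implicants → -010(✓)  -101  -110(✓)  0-01  0-10(✓)  00-1  001-  1-00(✓)  1-10(✓)  10-0(✓)  11-0(✓)  11-1(✓)  110-(✓)  111-(✓)
size-2^2 implicants → --10  1--0  11--
Unchecked terms (primes): --10, -101, 0-01, 00-1, 001-, 1--0, 11--
Minterm coverage:
  m2 ⊆ --10,001-
  m5 ⊆ -101,0-01
  m6 ⊆ --10 [E]
  m8 ⊆ 1--0 [E]
  m10 ⊆ --10,1--0
  m12 ⊆ 1--0,11--
  m13 ⊆ -101,11--
  m15 ⊆ 11-- [E]
E = {--10, 1--0, 11--}
Petrick residual → -101
Cover = cd' + bc'd + ad' + ab  |cover|=4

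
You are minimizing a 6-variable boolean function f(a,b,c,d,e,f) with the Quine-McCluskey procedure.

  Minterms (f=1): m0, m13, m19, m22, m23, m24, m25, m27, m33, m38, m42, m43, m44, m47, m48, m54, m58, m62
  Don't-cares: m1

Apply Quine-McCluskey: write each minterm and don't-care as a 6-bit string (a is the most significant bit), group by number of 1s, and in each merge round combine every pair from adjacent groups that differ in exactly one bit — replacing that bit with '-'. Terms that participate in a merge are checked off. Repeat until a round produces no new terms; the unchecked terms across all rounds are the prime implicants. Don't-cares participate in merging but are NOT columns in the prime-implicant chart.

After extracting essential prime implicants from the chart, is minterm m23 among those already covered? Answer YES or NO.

NO

[col 0] 000000*, 000001*, 001101, 010011*, 010110*, 010111*, 011000*, 011001*, 011011*, 100001*, 100110*, 101010*, 101011*, 101100, 101111*, 110000, 110110*, 111010*, 111110*
[col 1] -00001, -10110, 00000-, 01-011, 010-11, 01011-, 0110-1, 01100-, 1-0110, 1-1010, 101-11, 10101-, 11-110, 111-10
Prime implicants: -00001, -10110, 00000-, 001101, 01-011, 010-11, 01011-, 0110-1, 01100-, 1-0110, 1-1010, 101-11, 10101-, 101100, 11-110, 110000, 111-10
PI chart (minterm → PIs covering it):
  0 | 00000-  (sole → essential)
  13 | 001101  (sole → essential)
  19 | 01-011,010-11
  22 | -10110,01011-
  23 | 010-11,01011-
  24 | 01100-  (sole → essential)
  25 | 0110-1,01100-
  27 | 01-011,0110-1
  33 | -00001  (sole → essential)
  38 | 1-0110  (sole → essential)
  42 | 1-1010,10101-
  43 | 101-11,10101-
  44 | 101100  (sole → essential)
  47 | 101-11  (sole → essential)
  48 | 110000  (sole → essential)
  54 | -10110,1-0110,11-110
  58 | 1-1010,111-10
  62 | 11-110,111-10
Essential prime implicants: -00001, 00000-, 001101, 01100-, 1-0110, 101-11, 101100, 110000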